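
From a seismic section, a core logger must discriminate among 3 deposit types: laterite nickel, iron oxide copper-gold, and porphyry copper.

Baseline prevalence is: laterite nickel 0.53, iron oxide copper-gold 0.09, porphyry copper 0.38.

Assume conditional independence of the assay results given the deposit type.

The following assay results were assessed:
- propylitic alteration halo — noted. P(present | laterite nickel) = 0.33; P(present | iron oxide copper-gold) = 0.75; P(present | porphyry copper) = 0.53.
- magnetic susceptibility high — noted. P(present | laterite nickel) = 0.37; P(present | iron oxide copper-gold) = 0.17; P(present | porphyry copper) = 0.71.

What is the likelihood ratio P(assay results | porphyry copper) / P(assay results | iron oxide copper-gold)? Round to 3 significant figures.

Take the product of per-assay result likelihoods under each hypothesis, then divide.
  porphyry copper: 0.53 × 0.71 = 0.3763
  iron oxide copper-gold: 0.75 × 0.17 = 0.1275
Bayes factor = 0.3763 / 0.1275 ≈ 2.95

2.95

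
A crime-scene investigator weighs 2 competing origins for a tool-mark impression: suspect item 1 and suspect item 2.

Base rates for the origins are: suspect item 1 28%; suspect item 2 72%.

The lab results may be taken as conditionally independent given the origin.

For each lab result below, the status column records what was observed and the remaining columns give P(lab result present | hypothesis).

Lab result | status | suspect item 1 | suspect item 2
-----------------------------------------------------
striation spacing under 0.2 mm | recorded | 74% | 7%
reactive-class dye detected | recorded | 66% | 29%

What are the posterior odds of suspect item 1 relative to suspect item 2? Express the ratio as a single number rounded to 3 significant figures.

9.36

Unnormalized posterior weight (prior times the lab result likelihoods) for each of the two hypotheses:
  suspect item 1: 0.28 × 0.74 × 0.66 = 0.13675
  suspect item 2: 0.72 × 0.07 × 0.29 = 0.014616
Odds(suspect item 1 : suspect item 2) = 0.13675 / 0.014616 ≈ 9.36.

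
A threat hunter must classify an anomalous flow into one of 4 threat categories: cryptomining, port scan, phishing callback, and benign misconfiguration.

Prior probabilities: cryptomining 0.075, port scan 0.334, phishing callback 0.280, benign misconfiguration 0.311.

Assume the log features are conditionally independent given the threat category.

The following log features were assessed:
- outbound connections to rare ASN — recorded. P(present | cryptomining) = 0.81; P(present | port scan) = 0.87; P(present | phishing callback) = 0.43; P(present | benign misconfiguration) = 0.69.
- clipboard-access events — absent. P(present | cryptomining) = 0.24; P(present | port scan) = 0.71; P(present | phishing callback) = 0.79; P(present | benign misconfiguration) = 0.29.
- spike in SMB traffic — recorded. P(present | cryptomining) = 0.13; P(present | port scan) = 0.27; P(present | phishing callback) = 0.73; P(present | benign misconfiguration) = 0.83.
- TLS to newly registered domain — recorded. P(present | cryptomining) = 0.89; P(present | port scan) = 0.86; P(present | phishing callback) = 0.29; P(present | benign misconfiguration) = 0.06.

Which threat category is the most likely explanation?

For each hypothesis, the unnormalized posterior weight is prior × product of the log feature likelihoods (using 1 − P(present | H) for each absent log feature):
  cryptomining: 0.075 × 0.81 × (1 − 0.24) × 0.13 × 0.89 = 0.0053419
  port scan: 0.334 × 0.87 × (1 − 0.71) × 0.27 × 0.86 = 0.019567
  phishing callback: 0.280 × 0.43 × (1 − 0.79) × 0.73 × 0.29 = 0.0053526
  benign misconfiguration: 0.311 × 0.69 × (1 − 0.29) × 0.83 × 0.06 = 0.0075875
Marginal likelihood of the evidence = 0.037849.
P(cryptomining | evidence) ≈ 0.0053419 / 0.037849 ≈ 0.141
P(port scan | evidence) ≈ 0.019567 / 0.037849 ≈ 0.517
P(phishing callback | evidence) ≈ 0.0053526 / 0.037849 ≈ 0.141
P(benign misconfiguration | evidence) ≈ 0.0075875 / 0.037849 ≈ 0.200
The largest is 0.517, so port scan is most probable.

port scan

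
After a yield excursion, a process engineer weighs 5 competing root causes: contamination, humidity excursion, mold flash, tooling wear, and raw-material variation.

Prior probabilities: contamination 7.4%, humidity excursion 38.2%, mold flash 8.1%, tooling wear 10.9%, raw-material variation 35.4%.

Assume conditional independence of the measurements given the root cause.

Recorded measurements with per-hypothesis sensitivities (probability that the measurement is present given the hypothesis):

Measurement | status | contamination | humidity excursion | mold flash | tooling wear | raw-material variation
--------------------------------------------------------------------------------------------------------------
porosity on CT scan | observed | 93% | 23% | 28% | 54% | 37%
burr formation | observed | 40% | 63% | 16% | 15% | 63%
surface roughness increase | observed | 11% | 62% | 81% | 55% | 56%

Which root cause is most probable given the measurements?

For each hypothesis, the unnormalized posterior weight is prior × product of the measurement likelihoods:
  contamination: 0.074 × 0.93 × 0.40 × 0.11 = 0.0030281
  humidity excursion: 0.382 × 0.23 × 0.63 × 0.62 = 0.034318
  mold flash: 0.081 × 0.28 × 0.16 × 0.81 = 0.0029393
  tooling wear: 0.109 × 0.54 × 0.15 × 0.55 = 0.004856
  raw-material variation: 0.354 × 0.37 × 0.63 × 0.56 = 0.04621
Marginal likelihood of the evidence = 0.091351.
P(contamination | evidence) ≈ 0.0030281 / 0.091351 ≈ 0.033
P(humidity excursion | evidence) ≈ 0.034318 / 0.091351 ≈ 0.376
P(mold flash | evidence) ≈ 0.0029393 / 0.091351 ≈ 0.032
P(tooling wear | evidence) ≈ 0.004856 / 0.091351 ≈ 0.053
P(raw-material variation | evidence) ≈ 0.04621 / 0.091351 ≈ 0.506
The largest is 0.506, so raw-material variation is most probable.

raw-material variation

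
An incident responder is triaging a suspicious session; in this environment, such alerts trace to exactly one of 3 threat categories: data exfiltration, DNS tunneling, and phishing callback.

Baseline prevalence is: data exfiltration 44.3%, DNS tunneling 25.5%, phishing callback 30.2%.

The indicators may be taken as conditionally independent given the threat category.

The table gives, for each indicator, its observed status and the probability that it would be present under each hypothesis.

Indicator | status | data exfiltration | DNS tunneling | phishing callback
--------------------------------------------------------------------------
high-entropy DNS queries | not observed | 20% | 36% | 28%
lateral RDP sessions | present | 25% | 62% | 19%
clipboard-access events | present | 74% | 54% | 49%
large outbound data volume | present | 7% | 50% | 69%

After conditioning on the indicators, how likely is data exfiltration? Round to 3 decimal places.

0.100

Multiply each prior by the joint likelihood of the indicator pattern (using 1 − P(present | H) for each absent indicator):
  data exfiltration: 0.443 × (1 − 0.20) × 0.25 × 0.74 × 0.07 = 0.0045895
  DNS tunneling: 0.255 × (1 − 0.36) × 0.62 × 0.54 × 0.50 = 0.02732
  phishing callback: 0.302 × (1 − 0.28) × 0.19 × 0.49 × 0.69 = 0.013968
Normalizing constant Z = 0.0045895 + 0.02732 + 0.013968 = 0.045877.
P(data exfiltration | evidence) = 0.0045895 / 0.045877 ≈ 0.100.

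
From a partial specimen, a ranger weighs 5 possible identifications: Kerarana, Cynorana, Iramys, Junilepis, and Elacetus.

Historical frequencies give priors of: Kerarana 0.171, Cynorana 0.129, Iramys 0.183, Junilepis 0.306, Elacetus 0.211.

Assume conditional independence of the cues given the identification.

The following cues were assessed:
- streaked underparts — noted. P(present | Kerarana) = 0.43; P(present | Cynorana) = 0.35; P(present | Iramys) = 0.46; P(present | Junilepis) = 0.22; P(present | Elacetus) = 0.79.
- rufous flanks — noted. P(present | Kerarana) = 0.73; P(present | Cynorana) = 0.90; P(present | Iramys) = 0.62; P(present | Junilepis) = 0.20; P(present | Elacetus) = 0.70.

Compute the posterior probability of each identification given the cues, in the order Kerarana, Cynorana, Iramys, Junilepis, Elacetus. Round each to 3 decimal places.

By Bayes' rule with conditional independence, the unnormalized weight for each hypothesis is prior × ∏ likelihoods:
  Kerarana: 0.171 × 0.43 × 0.73 = 0.053677
  Cynorana: 0.129 × 0.35 × 0.90 = 0.040635
  Iramys: 0.183 × 0.46 × 0.62 = 0.052192
  Junilepis: 0.306 × 0.22 × 0.20 = 0.013464
  Elacetus: 0.211 × 0.79 × 0.70 = 0.11668
Marginal likelihood of the evidence = 0.27665.
P(Kerarana | evidence) = 0.053677 / 0.27665 ≈ 0.194
P(Cynorana | evidence) = 0.040635 / 0.27665 ≈ 0.147
P(Iramys | evidence) = 0.052192 / 0.27665 ≈ 0.189
P(Junilepis | evidence) = 0.013464 / 0.27665 ≈ 0.049
P(Elacetus | evidence) = 0.11668 / 0.27665 ≈ 0.422

0.194, 0.147, 0.189, 0.049, 0.422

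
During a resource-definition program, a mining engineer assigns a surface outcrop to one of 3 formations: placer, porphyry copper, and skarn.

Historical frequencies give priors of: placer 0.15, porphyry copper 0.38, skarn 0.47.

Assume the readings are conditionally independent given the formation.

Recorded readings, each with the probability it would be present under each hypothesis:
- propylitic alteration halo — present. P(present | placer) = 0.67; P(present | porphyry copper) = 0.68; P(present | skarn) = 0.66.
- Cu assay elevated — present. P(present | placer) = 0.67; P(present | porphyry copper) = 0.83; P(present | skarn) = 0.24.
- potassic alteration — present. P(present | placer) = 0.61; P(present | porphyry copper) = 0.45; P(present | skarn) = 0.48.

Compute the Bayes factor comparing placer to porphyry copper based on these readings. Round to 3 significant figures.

The Bayes factor is the ratio of the joint likelihoods of the reading pattern under the two hypotheses.
  placer: 0.67 × 0.67 × 0.61 = 0.27383
  porphyry copper: 0.68 × 0.83 × 0.45 = 0.25398
Bayes factor = 0.27383 / 0.25398 ≈ 1.08

1.08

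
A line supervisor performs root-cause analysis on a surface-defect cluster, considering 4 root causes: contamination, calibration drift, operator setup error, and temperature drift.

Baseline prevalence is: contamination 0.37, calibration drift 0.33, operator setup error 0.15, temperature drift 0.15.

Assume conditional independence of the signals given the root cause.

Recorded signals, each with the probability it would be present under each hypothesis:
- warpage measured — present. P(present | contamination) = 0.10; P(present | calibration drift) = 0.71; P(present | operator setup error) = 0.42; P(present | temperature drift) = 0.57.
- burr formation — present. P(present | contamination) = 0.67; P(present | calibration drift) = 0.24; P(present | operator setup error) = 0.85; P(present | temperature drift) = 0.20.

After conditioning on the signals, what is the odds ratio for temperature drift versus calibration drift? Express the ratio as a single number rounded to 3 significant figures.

The normalizing constant cancels in an odds ratio, so compute prior × likelihood for the two hypotheses only:
  temperature drift: 0.15 × 0.57 × 0.20 = 0.0171
  calibration drift: 0.33 × 0.71 × 0.24 = 0.056232
Posterior odds = 0.0171 / 0.056232 ≈ 0.304.

0.304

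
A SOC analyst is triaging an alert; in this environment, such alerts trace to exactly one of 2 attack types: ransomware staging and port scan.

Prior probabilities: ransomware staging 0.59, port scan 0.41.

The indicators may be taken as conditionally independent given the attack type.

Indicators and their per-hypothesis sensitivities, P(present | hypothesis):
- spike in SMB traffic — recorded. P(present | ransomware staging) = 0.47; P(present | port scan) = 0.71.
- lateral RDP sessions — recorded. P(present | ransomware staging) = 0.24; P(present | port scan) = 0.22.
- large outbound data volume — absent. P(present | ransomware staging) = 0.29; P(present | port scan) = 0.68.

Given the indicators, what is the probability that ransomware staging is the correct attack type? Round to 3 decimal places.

Multiply each prior by the joint likelihood of the indicator pattern (using 1 − P(present | H) for each absent indicator):
  ransomware staging: 0.59 × 0.47 × 0.24 × (1 − 0.29) = 0.047252
  port scan: 0.41 × 0.71 × 0.22 × (1 − 0.68) = 0.020493
Marginal likelihood of the evidence = 0.067745.
P(ransomware staging | evidence) = 0.047252 / 0.067745 ≈ 0.697.

0.697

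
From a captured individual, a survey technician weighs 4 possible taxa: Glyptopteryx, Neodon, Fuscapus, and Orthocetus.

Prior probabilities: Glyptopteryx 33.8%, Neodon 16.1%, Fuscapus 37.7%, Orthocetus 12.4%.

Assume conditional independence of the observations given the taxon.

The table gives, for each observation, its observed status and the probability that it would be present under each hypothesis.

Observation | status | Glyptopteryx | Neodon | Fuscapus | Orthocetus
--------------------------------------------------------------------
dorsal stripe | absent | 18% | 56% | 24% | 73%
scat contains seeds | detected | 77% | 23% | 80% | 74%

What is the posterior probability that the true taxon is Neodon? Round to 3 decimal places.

0.034

By Bayes' rule with conditional independence, the unnormalized weight for each hypothesis is prior × ∏ likelihoods (using 1 − P(present | H) for each absent observation):
  Glyptopteryx: 0.338 × (1 − 0.18) × 0.77 = 0.21341
  Neodon: 0.161 × (1 − 0.56) × 0.23 = 0.016293
  Fuscapus: 0.377 × (1 − 0.24) × 0.80 = 0.22922
  Orthocetus: 0.124 × (1 − 0.73) × 0.74 = 0.024775
Marginal likelihood of the evidence = 0.4837.
P(Neodon | evidence) = 0.016293 / 0.4837 ≈ 0.034.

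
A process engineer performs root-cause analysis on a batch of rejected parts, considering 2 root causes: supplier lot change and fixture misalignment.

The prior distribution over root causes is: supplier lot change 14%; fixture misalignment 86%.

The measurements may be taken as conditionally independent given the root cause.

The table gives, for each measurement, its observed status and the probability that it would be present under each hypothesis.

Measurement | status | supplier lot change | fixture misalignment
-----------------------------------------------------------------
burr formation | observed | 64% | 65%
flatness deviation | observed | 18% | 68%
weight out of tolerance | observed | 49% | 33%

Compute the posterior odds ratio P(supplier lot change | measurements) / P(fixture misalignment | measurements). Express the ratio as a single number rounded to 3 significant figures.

0.0630

The normalizing constant cancels in an odds ratio, so compute prior × likelihood for the two hypotheses only:
  supplier lot change: 0.14 × 0.64 × 0.18 × 0.49 = 0.0079027
  fixture misalignment: 0.86 × 0.65 × 0.68 × 0.33 = 0.12544
Posterior odds = 0.0079027 / 0.12544 ≈ 0.0630.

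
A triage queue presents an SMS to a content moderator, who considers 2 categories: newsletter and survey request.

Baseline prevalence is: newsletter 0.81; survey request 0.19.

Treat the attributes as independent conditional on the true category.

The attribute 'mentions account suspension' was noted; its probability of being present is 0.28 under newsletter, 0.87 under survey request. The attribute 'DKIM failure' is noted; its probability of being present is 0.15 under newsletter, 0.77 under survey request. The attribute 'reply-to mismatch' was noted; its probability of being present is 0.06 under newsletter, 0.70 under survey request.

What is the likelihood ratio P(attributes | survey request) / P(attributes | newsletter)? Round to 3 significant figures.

Joint likelihood of the attribute pattern under each hypothesis:
  survey request: 0.87 × 0.77 × 0.70 = 0.46893
  newsletter: 0.28 × 0.15 × 0.06 = 0.00252
Bayes factor = 0.46893 / 0.00252 ≈ 186

186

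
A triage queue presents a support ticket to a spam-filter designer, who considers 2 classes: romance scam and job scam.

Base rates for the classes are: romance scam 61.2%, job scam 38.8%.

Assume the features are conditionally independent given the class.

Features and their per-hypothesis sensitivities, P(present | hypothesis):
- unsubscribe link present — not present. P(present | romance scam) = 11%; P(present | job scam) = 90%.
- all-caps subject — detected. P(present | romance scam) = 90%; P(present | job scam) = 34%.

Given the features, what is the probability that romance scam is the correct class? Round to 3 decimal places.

0.974

Multiply each prior by the joint likelihood of the feature pattern (using 1 − P(present | H) for each absent feature):
  romance scam: 0.612 × (1 − 0.11) × 0.90 = 0.49021
  job scam: 0.388 × (1 − 0.90) × 0.34 = 0.013192
The unnormalized weights sum to 0.5034.
P(romance scam | evidence) = 0.49021 / 0.5034 ≈ 0.974.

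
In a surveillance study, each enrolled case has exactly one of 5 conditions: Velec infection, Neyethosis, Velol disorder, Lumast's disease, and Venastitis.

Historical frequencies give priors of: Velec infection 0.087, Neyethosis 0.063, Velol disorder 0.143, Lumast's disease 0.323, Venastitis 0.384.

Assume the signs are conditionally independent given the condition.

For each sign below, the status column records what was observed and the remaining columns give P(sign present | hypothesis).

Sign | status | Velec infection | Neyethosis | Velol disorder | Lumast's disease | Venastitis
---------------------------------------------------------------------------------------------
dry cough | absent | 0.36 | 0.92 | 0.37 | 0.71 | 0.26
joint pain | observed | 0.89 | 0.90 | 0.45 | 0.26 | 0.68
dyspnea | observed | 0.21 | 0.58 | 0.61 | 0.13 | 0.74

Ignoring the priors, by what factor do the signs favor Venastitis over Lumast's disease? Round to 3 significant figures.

Take the product of per-sign likelihoods under each hypothesis (using 1 − P(present | H) for each absent sign), then divide.
  Venastitis: (1 − 0.26) × 0.68 × 0.74 = 0.37237
  Lumast's disease: (1 − 0.71) × 0.26 × 0.13 = 0.009802
Bayes factor = 0.37237 / 0.009802 ≈ 38.0

38.0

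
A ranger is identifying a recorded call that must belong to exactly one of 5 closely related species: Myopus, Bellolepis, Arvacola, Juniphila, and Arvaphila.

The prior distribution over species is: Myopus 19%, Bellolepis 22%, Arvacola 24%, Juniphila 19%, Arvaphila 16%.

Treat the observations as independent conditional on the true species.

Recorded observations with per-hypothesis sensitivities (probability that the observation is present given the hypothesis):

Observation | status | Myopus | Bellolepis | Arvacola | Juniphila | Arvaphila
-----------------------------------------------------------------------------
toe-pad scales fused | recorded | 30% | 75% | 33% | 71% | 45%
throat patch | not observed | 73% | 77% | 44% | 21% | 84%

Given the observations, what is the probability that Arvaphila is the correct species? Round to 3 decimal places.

By Bayes' rule with conditional independence, the unnormalized weight for each hypothesis is prior × ∏ likelihoods (using 1 − P(present | H) for each absent observation):
  Myopus: 0.19 × 0.30 × (1 − 0.73) = 0.01539
  Bellolepis: 0.22 × 0.75 × (1 − 0.77) = 0.03795
  Arvacola: 0.24 × 0.33 × (1 − 0.44) = 0.044352
  Juniphila: 0.19 × 0.71 × (1 − 0.21) = 0.10657
  Arvaphila: 0.16 × 0.45 × (1 − 0.84) = 0.01152
Marginal likelihood of the evidence = 0.21578.
P(Arvaphila | evidence) = 0.01152 / 0.21578 ≈ 0.053.

0.053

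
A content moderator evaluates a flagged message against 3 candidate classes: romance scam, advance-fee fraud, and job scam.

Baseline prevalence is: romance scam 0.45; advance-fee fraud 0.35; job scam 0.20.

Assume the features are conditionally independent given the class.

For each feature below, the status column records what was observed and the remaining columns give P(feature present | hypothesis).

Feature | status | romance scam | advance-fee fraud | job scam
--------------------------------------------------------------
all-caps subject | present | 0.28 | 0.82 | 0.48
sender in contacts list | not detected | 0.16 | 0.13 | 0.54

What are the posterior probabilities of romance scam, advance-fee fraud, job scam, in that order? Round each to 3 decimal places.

For each hypothesis, the unnormalized posterior weight is prior × product of the feature likelihoods (using 1 − P(present | H) for each absent feature):
  romance scam: 0.45 × 0.28 × (1 − 0.16) = 0.10584
  advance-fee fraud: 0.35 × 0.82 × (1 − 0.13) = 0.24969
  job scam: 0.20 × 0.48 × (1 − 0.54) = 0.04416
Normalizing constant Z = 0.10584 + 0.24969 + 0.04416 = 0.39969.
P(romance scam | evidence) = 0.10584 / 0.39969 ≈ 0.265
P(advance-fee fraud | evidence) = 0.24969 / 0.39969 ≈ 0.625
P(job scam | evidence) = 0.04416 / 0.39969 ≈ 0.110

0.265, 0.625, 0.110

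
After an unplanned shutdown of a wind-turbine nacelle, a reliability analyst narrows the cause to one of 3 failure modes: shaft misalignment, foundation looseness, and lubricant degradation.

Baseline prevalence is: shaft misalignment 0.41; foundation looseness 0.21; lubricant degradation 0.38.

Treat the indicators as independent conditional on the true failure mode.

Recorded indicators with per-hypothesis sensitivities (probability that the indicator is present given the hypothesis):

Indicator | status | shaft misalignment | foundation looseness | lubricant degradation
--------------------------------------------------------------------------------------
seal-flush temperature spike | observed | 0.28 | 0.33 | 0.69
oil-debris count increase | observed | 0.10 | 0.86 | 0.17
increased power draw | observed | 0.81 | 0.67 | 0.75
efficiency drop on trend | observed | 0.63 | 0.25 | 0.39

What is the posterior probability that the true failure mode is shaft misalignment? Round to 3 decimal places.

Multiply each prior by the joint likelihood of the indicator pattern:
  shaft misalignment: 0.41 × 0.28 × 0.10 × 0.81 × 0.63 = 0.0058582
  foundation looseness: 0.21 × 0.33 × 0.86 × 0.67 × 0.25 = 0.0099827
  lubricant degradation: 0.38 × 0.69 × 0.17 × 0.75 × 0.39 = 0.013038
Marginal likelihood of the evidence = 0.028879.
P(shaft misalignment | evidence) = 0.0058582 / 0.028879 ≈ 0.203.

0.203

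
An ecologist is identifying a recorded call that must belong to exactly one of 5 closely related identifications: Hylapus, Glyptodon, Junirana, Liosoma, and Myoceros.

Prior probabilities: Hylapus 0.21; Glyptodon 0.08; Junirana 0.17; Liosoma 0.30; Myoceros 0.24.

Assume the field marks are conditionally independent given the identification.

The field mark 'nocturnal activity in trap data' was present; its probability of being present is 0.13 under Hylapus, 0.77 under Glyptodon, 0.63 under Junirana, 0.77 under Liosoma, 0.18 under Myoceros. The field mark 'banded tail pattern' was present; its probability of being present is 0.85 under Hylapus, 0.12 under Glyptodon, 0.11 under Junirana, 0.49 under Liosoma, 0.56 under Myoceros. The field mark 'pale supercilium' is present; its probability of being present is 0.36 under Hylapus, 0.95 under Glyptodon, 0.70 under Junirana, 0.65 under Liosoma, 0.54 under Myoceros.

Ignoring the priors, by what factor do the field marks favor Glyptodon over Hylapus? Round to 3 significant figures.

2.21

Joint likelihood of the field mark pattern under each hypothesis:
  Glyptodon: 0.77 × 0.12 × 0.95 = 0.08778
  Hylapus: 0.13 × 0.85 × 0.36 = 0.03978
Bayes factor = 0.08778 / 0.03978 ≈ 2.21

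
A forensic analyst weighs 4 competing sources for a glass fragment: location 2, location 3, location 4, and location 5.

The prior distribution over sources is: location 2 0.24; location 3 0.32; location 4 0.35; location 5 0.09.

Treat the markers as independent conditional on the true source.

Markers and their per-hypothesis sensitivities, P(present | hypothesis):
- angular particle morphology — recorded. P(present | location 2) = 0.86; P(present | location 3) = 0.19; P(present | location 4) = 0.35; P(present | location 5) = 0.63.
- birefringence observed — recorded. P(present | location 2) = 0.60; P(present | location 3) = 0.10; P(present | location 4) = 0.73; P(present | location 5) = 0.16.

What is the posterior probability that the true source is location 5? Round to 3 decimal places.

For each hypothesis, the unnormalized posterior weight is prior × product of the marker likelihoods:
  location 2: 0.24 × 0.86 × 0.60 = 0.12384
  location 3: 0.32 × 0.19 × 0.10 = 0.00608
  location 4: 0.35 × 0.35 × 0.73 = 0.089425
  location 5: 0.09 × 0.63 × 0.16 = 0.009072
The unnormalized weights sum to 0.22842.
P(location 5 | evidence) = 0.009072 / 0.22842 ≈ 0.040.

0.040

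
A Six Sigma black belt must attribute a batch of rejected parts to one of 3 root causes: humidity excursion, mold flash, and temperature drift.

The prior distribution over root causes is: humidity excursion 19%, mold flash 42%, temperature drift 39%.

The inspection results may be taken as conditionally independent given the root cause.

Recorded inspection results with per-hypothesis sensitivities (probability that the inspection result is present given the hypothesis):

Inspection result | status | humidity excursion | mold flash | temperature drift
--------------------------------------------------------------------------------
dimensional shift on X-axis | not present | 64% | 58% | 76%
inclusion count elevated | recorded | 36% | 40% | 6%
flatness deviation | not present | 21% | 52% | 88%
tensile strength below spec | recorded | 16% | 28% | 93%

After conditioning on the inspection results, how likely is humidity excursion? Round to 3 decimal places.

0.235

Multiply each prior by the joint likelihood of the inspection result pattern (using 1 − P(present | H) for each absent inspection result):
  humidity excursion: 0.19 × (1 − 0.64) × 0.36 × (1 − 0.21) × 0.16 = 0.0031125
  mold flash: 0.42 × (1 − 0.58) × 0.40 × (1 − 0.52) × 0.28 = 0.0094833
  temperature drift: 0.39 × (1 − 0.76) × 0.06 × (1 − 0.88) × 0.93 = 0.00062675
The unnormalized weights sum to 0.013222.
P(humidity excursion | evidence) = 0.0031125 / 0.013222 ≈ 0.235.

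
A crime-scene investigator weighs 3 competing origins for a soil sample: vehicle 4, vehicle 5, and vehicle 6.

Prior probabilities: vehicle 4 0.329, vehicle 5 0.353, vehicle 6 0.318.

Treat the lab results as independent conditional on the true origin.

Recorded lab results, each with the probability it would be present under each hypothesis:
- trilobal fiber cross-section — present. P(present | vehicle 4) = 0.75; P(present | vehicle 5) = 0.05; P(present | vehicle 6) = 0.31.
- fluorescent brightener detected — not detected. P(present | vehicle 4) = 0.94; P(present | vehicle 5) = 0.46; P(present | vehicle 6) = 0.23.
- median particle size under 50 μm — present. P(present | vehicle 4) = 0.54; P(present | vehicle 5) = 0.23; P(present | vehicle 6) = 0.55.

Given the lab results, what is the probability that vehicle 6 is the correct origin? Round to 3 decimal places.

0.804

Multiply each prior by the joint likelihood of the lab result pattern (using 1 − P(present | H) for each absent lab result):
  vehicle 4: 0.329 × 0.75 × (1 − 0.94) × 0.54 = 0.0079947
  vehicle 5: 0.353 × 0.05 × (1 − 0.46) × 0.23 = 0.0021921
  vehicle 6: 0.318 × 0.31 × (1 − 0.23) × 0.55 = 0.041749
Marginal likelihood of the evidence = 0.051935.
P(vehicle 6 | evidence) = 0.041749 / 0.051935 ≈ 0.804.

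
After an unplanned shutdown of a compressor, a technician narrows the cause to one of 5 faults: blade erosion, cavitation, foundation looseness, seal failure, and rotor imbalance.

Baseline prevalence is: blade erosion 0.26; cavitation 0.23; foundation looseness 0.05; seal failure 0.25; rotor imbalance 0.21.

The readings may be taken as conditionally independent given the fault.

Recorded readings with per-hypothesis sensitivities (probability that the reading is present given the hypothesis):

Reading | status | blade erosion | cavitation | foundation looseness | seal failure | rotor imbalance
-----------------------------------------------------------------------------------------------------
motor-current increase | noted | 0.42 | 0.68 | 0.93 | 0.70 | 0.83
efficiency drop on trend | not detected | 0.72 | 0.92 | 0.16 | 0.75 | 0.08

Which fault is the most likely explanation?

rotor imbalance

Multiply each prior by the joint likelihood of the reading pattern (using 1 − P(present | H) for each absent reading):
  blade erosion: 0.26 × 0.42 × (1 − 0.72) = 0.030576
  cavitation: 0.23 × 0.68 × (1 − 0.92) = 0.012512
  foundation looseness: 0.05 × 0.93 × (1 − 0.16) = 0.03906
  seal failure: 0.25 × 0.70 × (1 − 0.75) = 0.04375
  rotor imbalance: 0.21 × 0.83 × (1 − 0.08) = 0.16036
The unnormalized weights sum to 0.28625.
P(blade erosion | evidence) ≈ 0.030576 / 0.28625 ≈ 0.107
P(cavitation | evidence) ≈ 0.012512 / 0.28625 ≈ 0.044
P(foundation looseness | evidence) ≈ 0.03906 / 0.28625 ≈ 0.136
P(seal failure | evidence) ≈ 0.04375 / 0.28625 ≈ 0.153
P(rotor imbalance | evidence) ≈ 0.16036 / 0.28625 ≈ 0.560
The largest is 0.560, so rotor imbalance is most probable.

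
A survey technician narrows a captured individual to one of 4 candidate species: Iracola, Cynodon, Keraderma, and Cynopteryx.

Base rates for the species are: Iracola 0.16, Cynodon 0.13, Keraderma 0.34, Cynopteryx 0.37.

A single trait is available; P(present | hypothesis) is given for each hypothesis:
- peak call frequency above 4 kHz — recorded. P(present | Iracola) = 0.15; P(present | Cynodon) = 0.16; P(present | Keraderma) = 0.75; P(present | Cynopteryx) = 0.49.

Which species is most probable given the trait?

Keraderma

By Bayes' rule, the unnormalized weight for each hypothesis is prior × likelihood:
  Iracola: 0.16 × 0.15 = 0.024
  Cynodon: 0.13 × 0.16 = 0.0208
  Keraderma: 0.34 × 0.75 = 0.255
  Cynopteryx: 0.37 × 0.49 = 0.1813
The unnormalized weights sum to 0.4811.
P(Iracola | evidence) ≈ 0.024 / 0.4811 ≈ 0.050
P(Cynodon | evidence) ≈ 0.0208 / 0.4811 ≈ 0.043
P(Keraderma | evidence) ≈ 0.255 / 0.4811 ≈ 0.530
P(Cynopteryx | evidence) ≈ 0.1813 / 0.4811 ≈ 0.377
The largest is 0.530, so Keraderma is most probable.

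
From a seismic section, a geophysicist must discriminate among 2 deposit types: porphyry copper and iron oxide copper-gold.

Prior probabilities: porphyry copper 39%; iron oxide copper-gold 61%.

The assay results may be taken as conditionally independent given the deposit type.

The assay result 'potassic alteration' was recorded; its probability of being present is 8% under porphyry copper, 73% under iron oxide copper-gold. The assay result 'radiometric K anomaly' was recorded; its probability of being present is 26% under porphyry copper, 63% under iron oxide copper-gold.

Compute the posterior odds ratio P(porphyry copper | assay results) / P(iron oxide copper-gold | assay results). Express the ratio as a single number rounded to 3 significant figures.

0.0289

The normalizing constant cancels in an odds ratio, so compute prior × likelihood for the two hypotheses only:
  porphyry copper: 0.390 × 0.08 × 0.26 = 0.008112
  iron oxide copper-gold: 0.610 × 0.73 × 0.63 = 0.28054
Posterior odds = 0.008112 / 0.28054 ≈ 0.0289.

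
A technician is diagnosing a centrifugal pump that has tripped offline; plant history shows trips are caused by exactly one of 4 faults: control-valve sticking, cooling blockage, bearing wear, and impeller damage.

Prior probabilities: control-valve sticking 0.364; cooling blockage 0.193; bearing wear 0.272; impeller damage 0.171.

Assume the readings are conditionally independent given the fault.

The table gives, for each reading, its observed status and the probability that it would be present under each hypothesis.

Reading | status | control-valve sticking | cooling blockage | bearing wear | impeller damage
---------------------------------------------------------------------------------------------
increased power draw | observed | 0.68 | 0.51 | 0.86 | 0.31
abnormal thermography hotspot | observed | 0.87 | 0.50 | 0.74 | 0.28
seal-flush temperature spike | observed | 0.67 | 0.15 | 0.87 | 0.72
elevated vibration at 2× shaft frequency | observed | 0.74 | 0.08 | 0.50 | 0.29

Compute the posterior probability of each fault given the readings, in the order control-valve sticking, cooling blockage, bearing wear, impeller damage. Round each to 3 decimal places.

0.575, 0.003, 0.405, 0.017

Multiply each prior by the joint likelihood of the reading pattern:
  control-valve sticking: 0.364 × 0.68 × 0.87 × 0.67 × 0.74 = 0.10677
  cooling blockage: 0.193 × 0.51 × 0.50 × 0.15 × 0.08 = 0.00059058
  bearing wear: 0.272 × 0.86 × 0.74 × 0.87 × 0.50 = 0.075299
  impeller damage: 0.171 × 0.31 × 0.28 × 0.72 × 0.29 = 0.0030992
The unnormalized weights sum to 0.18576.
P(control-valve sticking | evidence) = 0.10677 / 0.18576 ≈ 0.575
P(cooling blockage | evidence) = 0.00059058 / 0.18576 ≈ 0.003
P(bearing wear | evidence) = 0.075299 / 0.18576 ≈ 0.405
P(impeller damage | evidence) = 0.0030992 / 0.18576 ≈ 0.017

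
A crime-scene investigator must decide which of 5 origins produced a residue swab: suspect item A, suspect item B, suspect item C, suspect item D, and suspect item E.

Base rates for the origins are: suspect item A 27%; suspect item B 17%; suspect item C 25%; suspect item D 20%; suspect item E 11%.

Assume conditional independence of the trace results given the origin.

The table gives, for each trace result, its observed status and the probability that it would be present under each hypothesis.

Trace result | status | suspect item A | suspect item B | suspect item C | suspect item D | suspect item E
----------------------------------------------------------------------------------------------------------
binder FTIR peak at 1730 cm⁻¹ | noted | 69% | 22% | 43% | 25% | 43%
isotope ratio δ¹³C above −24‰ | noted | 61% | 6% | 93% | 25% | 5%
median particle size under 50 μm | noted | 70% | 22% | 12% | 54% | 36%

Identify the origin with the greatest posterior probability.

suspect item A

For each hypothesis, the unnormalized posterior weight is prior × product of the trace result likelihoods:
  suspect item A: 0.27 × 0.69 × 0.61 × 0.70 = 0.07955
  suspect item B: 0.17 × 0.22 × 0.06 × 0.22 = 0.00049368
  suspect item C: 0.25 × 0.43 × 0.93 × 0.12 = 0.011997
  suspect item D: 0.20 × 0.25 × 0.25 × 0.54 = 0.00675
  suspect item E: 0.11 × 0.43 × 0.05 × 0.36 = 0.0008514
Marginal likelihood of the evidence = 0.099642.
P(suspect item A | evidence) ≈ 0.07955 / 0.099642 ≈ 0.798
P(suspect item B | evidence) ≈ 0.00049368 / 0.099642 ≈ 0.005
P(suspect item C | evidence) ≈ 0.011997 / 0.099642 ≈ 0.120
P(suspect item D | evidence) ≈ 0.00675 / 0.099642 ≈ 0.068
P(suspect item E | evidence) ≈ 0.0008514 / 0.099642 ≈ 0.009
The largest is 0.798, so suspect item A is most probable.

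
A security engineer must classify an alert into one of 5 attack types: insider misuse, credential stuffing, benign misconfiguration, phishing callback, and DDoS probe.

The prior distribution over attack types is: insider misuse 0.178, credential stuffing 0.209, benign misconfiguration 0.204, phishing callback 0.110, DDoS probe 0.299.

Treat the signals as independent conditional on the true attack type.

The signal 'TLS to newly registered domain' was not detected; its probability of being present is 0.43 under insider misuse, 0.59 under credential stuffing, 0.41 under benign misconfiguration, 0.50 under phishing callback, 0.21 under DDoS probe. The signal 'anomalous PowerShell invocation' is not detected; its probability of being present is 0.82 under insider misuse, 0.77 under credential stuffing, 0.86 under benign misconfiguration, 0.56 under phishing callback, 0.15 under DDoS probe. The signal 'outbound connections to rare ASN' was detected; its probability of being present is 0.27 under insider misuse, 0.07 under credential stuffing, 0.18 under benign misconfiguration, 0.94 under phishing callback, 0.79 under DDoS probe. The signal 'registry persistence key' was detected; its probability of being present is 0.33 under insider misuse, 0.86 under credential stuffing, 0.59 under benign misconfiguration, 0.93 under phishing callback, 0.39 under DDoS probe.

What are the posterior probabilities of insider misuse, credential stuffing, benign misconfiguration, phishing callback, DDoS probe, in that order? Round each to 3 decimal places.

0.019, 0.014, 0.020, 0.241, 0.706

By Bayes' rule with conditional independence, the unnormalized weight for each hypothesis is prior × ∏ likelihoods (using 1 − P(present | H) for each absent signal):
  insider misuse: 0.178 × (1 − 0.43) × (1 − 0.82) × 0.27 × 0.33 = 0.0016272
  credential stuffing: 0.209 × (1 − 0.59) × (1 − 0.77) × 0.07 × 0.86 = 0.0011865
  benign misconfiguration: 0.204 × (1 − 0.41) × (1 − 0.86) × 0.18 × 0.59 = 0.0017895
  phishing callback: 0.110 × (1 − 0.50) × (1 − 0.56) × 0.94 × 0.93 = 0.021156
  DDoS probe: 0.299 × (1 − 0.21) × (1 − 0.15) × 0.79 × 0.39 = 0.06186
The unnormalized weights sum to 0.087619.
P(insider misuse | evidence) = 0.0016272 / 0.087619 ≈ 0.019
P(credential stuffing | evidence) = 0.0011865 / 0.087619 ≈ 0.014
P(benign misconfiguration | evidence) = 0.0017895 / 0.087619 ≈ 0.020
P(phishing callback | evidence) = 0.021156 / 0.087619 ≈ 0.241
P(DDoS probe | evidence) = 0.06186 / 0.087619 ≈ 0.706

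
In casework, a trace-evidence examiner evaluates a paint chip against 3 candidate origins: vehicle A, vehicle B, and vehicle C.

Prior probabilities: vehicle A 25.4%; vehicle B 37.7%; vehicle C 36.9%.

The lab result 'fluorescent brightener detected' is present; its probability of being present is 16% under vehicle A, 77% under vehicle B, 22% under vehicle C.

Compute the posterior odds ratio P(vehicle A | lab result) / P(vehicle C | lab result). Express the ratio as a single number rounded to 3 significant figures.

0.501

The normalizing constant cancels in an odds ratio, so compute prior × likelihood for the two hypotheses only:
  vehicle A: 0.254 × 0.16 = 0.04064
  vehicle C: 0.369 × 0.22 = 0.08118
Posterior odds = 0.04064 / 0.08118 ≈ 0.501.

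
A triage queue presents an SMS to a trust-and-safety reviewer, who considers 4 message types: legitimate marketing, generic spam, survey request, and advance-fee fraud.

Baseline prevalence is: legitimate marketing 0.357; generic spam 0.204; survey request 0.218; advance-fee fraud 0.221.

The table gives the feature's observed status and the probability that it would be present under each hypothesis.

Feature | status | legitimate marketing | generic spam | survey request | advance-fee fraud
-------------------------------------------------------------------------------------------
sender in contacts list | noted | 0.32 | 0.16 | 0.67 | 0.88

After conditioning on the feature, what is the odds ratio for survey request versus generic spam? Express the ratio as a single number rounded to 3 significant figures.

Unnormalized posterior weight (prior times the feature likelihood) for each of the two hypotheses:
  survey request: 0.218 × 0.67 = 0.14606
  generic spam: 0.204 × 0.16 = 0.03264
Odds(survey request : generic spam) = 0.14606 / 0.03264 ≈ 4.47.

4.47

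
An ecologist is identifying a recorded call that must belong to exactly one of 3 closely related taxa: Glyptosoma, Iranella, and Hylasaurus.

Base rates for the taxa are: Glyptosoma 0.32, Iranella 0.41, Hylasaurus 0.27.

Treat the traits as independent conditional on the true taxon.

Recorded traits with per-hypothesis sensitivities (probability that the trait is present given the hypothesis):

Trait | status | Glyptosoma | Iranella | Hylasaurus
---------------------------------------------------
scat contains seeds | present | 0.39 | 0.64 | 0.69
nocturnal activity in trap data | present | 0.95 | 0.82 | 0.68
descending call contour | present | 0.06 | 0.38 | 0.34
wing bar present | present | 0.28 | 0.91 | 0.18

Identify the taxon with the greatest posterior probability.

Iranella

Multiply each prior by the joint likelihood of the trait pattern:
  Glyptosoma: 0.32 × 0.39 × 0.95 × 0.06 × 0.28 = 0.0019918
  Iranella: 0.41 × 0.64 × 0.82 × 0.38 × 0.91 = 0.074405
  Hylasaurus: 0.27 × 0.69 × 0.68 × 0.34 × 0.18 = 0.0077531
Marginal likelihood of the evidence = 0.08415.
P(Glyptosoma | evidence) ≈ 0.0019918 / 0.08415 ≈ 0.024
P(Iranella | evidence) ≈ 0.074405 / 0.08415 ≈ 0.884
P(Hylasaurus | evidence) ≈ 0.0077531 / 0.08415 ≈ 0.092
The largest is 0.884, so Iranella is most probable.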